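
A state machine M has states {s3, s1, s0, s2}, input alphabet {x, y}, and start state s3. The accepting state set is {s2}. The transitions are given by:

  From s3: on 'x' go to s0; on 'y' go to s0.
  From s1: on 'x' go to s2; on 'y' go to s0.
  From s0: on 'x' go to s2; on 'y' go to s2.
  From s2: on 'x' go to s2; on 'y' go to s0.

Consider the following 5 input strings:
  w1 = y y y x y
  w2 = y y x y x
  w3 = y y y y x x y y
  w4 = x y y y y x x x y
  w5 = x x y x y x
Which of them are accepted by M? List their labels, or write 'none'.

w1: s3 → s0 → s2 → s0 → s2 → s0  → end s0, rejected
w2: s3 → s0 → s2 → s2 → s0 → s2  → end s2, accepted
w3: s3 → s0 → s2 → s0 → s2 → s2 → s2 → s0 → s2  → end s2, accepted
w4: s3 → s0 → s2 → s0 → s2 → s0 → s2 → s2 → s2 → s0  → end s0, rejected
w5: s3 → s0 → s2 → s0 → s2 → s0 → s2  → end s2, accepted

w2, w3, w5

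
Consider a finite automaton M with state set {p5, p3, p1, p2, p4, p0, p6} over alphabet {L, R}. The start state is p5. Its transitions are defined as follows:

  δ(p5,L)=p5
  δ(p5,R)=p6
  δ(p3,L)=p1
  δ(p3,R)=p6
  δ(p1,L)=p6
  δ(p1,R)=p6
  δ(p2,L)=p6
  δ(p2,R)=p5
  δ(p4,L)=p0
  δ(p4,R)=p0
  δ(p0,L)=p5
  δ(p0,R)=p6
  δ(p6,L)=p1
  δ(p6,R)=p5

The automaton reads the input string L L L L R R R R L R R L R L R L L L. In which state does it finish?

start at p5
read 'L': p5 → p5
read 'L': p5 → p5
read 'L': p5 → p5
read 'L': p5 → p5
read 'R': p5 → p6
read 'R': p6 → p5
read 'R': p5 → p6
read 'R': p6 → p5
read 'L': p5 → p5
read 'R': p5 → p6
read 'R': p6 → p5
read 'L': p5 → p5
read 'R': p5 → p6
read 'L': p6 → p1
read 'R': p1 → p6
read 'L': p6 → p1
read 'L': p1 → p6
read 'L': p6 → p1

p1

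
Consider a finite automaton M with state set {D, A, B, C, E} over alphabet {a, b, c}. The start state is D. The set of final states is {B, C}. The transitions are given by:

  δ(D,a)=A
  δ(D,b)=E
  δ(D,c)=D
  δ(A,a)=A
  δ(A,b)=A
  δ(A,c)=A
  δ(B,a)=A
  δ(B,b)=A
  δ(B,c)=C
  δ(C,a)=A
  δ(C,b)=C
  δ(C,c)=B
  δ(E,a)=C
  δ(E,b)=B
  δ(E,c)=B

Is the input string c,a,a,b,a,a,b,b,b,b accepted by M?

D → D → A → A → A → A → A → A → A → A → A
End state A is not accepting.

No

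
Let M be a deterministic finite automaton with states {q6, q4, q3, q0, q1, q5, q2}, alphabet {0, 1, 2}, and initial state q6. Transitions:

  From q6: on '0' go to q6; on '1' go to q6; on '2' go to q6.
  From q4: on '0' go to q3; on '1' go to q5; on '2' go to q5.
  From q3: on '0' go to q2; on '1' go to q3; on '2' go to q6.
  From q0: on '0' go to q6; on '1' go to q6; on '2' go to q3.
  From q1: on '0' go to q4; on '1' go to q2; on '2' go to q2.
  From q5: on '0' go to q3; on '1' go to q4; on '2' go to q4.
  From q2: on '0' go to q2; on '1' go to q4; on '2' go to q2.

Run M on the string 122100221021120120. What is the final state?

q6

Trace: q6 -1-> q6 -2-> q6 -2-> q6 -1-> q6 -0-> q6 -0-> q6 -2-> q6 -2-> q6 -1-> q6 -0-> q6 -2-> q6 -1-> q6 -1-> q6 -2-> q6 -0-> q6 -1-> q6 -2-> q6 -0-> q6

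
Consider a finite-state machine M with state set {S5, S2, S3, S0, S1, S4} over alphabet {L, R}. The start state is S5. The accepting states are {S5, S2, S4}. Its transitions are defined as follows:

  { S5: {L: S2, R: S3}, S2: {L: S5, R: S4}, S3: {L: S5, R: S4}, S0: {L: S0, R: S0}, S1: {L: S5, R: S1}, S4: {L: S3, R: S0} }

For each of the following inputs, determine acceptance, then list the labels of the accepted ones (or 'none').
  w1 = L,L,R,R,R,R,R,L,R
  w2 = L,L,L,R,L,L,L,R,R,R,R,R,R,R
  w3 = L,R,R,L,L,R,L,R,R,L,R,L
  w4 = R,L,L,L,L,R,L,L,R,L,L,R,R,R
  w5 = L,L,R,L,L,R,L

w1: S5 → S2 → S5 → S3 → S4 → S0 → S0 → S0 → S0 → S0  → end S0, rejected
w2: S5 → S2 → S5 → S2 → S4 → S3 → S5 → S2 → S4 → S0 → S0 → S0 → S0 → S0 → S0  → end S0, rejected
w3: S5 → S2 → S4 → S0 → S0 → S0 → S0 → S0 → S0 → S0 → S0 → S0 → S0  → end S0, rejected
w4: S5 → S3 → S5 → S2 → S5 → S2 → S4 → S3 → S5 → S3 → S5 → S2 → S4 → S0 → S0  → end S0, rejected
w5: S5 → S2 → S5 → S3 → S5 → S2 → S4 → S3  → end S3, rejected

none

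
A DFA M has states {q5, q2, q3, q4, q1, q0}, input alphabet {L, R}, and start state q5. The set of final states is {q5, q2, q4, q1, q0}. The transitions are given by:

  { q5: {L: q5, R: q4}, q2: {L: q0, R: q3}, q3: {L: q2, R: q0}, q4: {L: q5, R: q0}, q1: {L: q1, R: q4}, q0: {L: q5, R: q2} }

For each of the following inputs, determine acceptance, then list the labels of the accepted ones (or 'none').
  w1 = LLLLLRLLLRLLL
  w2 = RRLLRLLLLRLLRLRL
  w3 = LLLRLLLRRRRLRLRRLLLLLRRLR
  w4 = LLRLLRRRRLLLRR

w1, w2, w3, w4

w1: q5 → q5 → q5 → q5 → q5 → q5 → q4 → q5 → q5 → q5 → q4 → q5 → q5 → q5  → end q5, accepted
w2: q5 → q4 → q0 → q5 → q5 → q4 → q5 → q5 → q5 → q5 → q4 → q5 → q5 → q4 → q5 → q4 → q5  → end q5, accepted
w3: q5 → q5 → q5 → q5 → q4 → q5 → q5 → q5 → q4 → q0 → q2 → q3 → q2 → q3 → q2 → q3 → q0 → q5 → q5 → q5 → q5 → q5 → q4 → q0 → q5 → q4  → end q4, accepted
w4: q5 → q5 → q5 → q4 → q5 → q5 → q4 → q0 → q2 → q3 → q2 → q0 → q5 → q4 → q0  → end q0, accepted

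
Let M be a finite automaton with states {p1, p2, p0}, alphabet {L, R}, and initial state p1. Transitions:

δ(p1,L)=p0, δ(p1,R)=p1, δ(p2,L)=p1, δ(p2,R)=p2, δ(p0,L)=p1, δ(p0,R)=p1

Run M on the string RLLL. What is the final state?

p0

start at p1
read 'R': p1 → p1
read 'L': p1 → p0
read 'L': p0 → p1
read 'L': p1 → p0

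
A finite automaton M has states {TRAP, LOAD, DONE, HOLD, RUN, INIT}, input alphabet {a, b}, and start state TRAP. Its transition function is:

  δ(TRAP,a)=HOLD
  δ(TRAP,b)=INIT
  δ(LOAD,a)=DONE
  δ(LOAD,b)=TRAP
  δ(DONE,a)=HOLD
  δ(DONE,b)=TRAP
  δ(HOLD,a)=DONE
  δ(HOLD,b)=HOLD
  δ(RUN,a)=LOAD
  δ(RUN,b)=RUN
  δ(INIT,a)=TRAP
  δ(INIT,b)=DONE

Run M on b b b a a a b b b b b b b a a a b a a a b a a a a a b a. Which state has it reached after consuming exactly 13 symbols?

HOLD

Trace: TRAP -b-> INIT -b-> DONE -b-> TRAP -a-> HOLD -a-> DONE -a-> HOLD -b-> HOLD -b-> HOLD -b-> HOLD -b-> HOLD -b-> HOLD -b-> HOLD -b-> HOLD
After 13 symbols: HOLD.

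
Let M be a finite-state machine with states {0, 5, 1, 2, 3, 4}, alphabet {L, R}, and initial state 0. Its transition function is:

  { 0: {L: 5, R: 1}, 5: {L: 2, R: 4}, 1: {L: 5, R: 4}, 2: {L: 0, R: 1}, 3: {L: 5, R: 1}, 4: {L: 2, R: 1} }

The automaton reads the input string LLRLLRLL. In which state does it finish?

2

Trace: 0 -L-> 5 -L-> 2 -R-> 1 -L-> 5 -L-> 2 -R-> 1 -L-> 5 -L-> 2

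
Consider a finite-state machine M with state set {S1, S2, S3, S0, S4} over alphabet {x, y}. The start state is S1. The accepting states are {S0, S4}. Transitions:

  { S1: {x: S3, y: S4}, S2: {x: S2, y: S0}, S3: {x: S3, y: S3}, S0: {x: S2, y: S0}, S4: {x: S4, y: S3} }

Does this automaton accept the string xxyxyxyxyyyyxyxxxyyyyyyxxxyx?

start at S1
read 'x': S1 → S3
read 'x': S3 → S3
read 'y': S3 → S3
read 'x': S3 → S3
read 'y': S3 → S3
read 'x': S3 → S3
read 'y': S3 → S3
read 'x': S3 → S3
read 'y': S3 → S3
read 'y': S3 → S3
read 'y': S3 → S3
read 'y': S3 → S3
read 'x': S3 → S3
read 'y': S3 → S3
read 'x': S3 → S3
read 'x': S3 → S3
read 'x': S3 → S3
read 'y': S3 → S3
read 'y': S3 → S3
read 'y': S3 → S3
read 'y': S3 → S3
read 'y': S3 → S3
read 'y': S3 → S3
read 'x': S3 → S3
read 'x': S3 → S3
read 'x': S3 → S3
read 'y': S3 → S3
read 'x': S3 → S3
End state S3 is not accepting.

No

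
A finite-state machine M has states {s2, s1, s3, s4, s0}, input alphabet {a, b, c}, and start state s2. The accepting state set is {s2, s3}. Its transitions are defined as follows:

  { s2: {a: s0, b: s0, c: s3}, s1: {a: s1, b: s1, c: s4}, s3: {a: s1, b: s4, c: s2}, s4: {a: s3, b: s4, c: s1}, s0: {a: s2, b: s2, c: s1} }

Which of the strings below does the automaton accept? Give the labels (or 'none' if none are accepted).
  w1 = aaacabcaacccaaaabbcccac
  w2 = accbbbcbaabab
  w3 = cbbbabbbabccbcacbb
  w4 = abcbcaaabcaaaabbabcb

w1

w1: s2 → s0 → s2 → s0 → s1 → s1 → s1 → s4 → s3 → s1 → s4 → s1 → s4 → s3 → s1 → s1 → s1 → s1 → s1 → s4 → s1 → s4 → s3 → s2  → end s2, accepted
w2: s2 → s0 → s1 → s4 → s4 → s4 → s4 → s1 → s1 → s1 → s1 → s1 → s1 → s1  → end s1, rejected
w3: s2 → s3 → s4 → s4 → s4 → s3 → s4 → s4 → s4 → s3 → s4 → s1 → s4 → s4 → s1 → s1 → s4 → s4 → s4  → end s4, rejected
w4: s2 → s0 → s2 → s3 → s4 → s1 → s1 → s1 → s1 → s1 → s4 → s3 → s1 → s1 → s1 → s1 → s1 → s1 → s1 → s4 → s4  → end s4, rejected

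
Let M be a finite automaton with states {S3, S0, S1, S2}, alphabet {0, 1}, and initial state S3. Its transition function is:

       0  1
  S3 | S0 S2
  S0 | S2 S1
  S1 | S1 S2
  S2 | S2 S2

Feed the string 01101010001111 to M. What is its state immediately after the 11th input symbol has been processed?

start at S3
read '0': S3 → S0
read '1': S0 → S1
read '1': S1 → S2
read '0': S2 → S2
read '1': S2 → S2
read '0': S2 → S2
read '1': S2 → S2
read '0': S2 → S2
read '0': S2 → S2
read '0': S2 → S2
read '1': S2 → S2
After 11 symbols: S2.

S2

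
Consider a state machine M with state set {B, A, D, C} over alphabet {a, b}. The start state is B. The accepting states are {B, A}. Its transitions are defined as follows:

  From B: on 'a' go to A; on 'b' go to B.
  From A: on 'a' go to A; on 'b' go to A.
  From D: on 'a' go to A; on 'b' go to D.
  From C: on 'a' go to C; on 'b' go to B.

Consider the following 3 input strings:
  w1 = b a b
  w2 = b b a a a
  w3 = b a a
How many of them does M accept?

w1: Trace: B -b-> B -a-> A -b-> A  → end A, accepted
w2: Trace: B -b-> B -b-> B -a-> A -a-> A -a-> A  → end A, accepted
w3: Trace: B -b-> B -a-> A -a-> A  → end A, accepted

3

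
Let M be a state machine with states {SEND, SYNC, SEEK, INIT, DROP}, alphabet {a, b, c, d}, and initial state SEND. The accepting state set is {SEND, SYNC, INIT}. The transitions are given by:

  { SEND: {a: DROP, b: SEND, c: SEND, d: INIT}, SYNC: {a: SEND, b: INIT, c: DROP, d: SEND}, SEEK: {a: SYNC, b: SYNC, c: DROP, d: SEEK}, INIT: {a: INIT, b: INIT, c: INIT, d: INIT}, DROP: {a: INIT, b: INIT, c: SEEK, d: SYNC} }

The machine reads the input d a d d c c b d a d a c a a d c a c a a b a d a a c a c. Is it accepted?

Yes

Trace: SEND -d-> INIT -a-> INIT -d-> INIT -d-> INIT -c-> INIT -c-> INIT -b-> INIT -d-> INIT -a-> INIT -d-> INIT -a-> INIT -c-> INIT -a-> INIT -a-> INIT -d-> INIT -c-> INIT -a-> INIT -c-> INIT -a-> INIT -a-> INIT -b-> INIT -a-> INIT -d-> INIT -a-> INIT -a-> INIT -c-> INIT -a-> INIT -c-> INIT
End state INIT is accepting.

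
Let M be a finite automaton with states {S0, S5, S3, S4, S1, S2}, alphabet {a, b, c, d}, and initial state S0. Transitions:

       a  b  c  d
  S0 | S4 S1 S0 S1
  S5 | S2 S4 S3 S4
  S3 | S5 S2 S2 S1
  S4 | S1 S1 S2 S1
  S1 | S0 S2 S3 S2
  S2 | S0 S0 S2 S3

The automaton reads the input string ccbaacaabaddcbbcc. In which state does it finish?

S2

Trace: S0 -c-> S0 -c-> S0 -b-> S1 -a-> S0 -a-> S4 -c-> S2 -a-> S0 -a-> S4 -b-> S1 -a-> S0 -d-> S1 -d-> S2 -c-> S2 -b-> S0 -b-> S1 -c-> S3 -c-> S2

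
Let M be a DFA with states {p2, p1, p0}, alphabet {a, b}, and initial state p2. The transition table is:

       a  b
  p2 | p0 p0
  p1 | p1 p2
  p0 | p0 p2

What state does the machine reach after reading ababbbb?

p2 → p0 → p2 → p0 → p2 → p0 → p2 → p0

p0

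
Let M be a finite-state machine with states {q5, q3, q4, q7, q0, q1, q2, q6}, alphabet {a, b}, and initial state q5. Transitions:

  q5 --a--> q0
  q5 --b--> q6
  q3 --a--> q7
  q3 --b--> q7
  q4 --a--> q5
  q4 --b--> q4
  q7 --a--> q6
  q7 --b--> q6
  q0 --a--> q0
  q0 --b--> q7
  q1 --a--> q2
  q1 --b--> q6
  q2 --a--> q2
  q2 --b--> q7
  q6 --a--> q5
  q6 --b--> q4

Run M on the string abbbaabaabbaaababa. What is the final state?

q5

Trace: q5 -a-> q0 -b-> q7 -b-> q6 -b-> q4 -a-> q5 -a-> q0 -b-> q7 -a-> q6 -a-> q5 -b-> q6 -b-> q4 -a-> q5 -a-> q0 -a-> q0 -b-> q7 -a-> q6 -b-> q4 -a-> q5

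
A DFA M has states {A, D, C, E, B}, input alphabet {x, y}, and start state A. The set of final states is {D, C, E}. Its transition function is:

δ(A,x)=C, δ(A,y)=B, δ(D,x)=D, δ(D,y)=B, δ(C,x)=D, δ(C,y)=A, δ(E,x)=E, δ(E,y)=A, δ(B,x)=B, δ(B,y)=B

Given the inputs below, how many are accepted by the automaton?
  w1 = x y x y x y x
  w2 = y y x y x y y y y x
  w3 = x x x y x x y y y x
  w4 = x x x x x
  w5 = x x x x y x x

w1: Trace: A -x-> C -y-> A -x-> C -y-> A -x-> C -y-> A -x-> C  → end C, accepted
w2: Trace: A -y-> B -y-> B -x-> B -y-> B -x-> B -y-> B -y-> B -y-> B -y-> B -x-> B  → end B, rejected
w3: Trace: A -x-> C -x-> D -x-> D -y-> B -x-> B -x-> B -y-> B -y-> B -y-> B -x-> B  → end B, rejected
w4: Trace: A -x-> C -x-> D -x-> D -x-> D -x-> D  → end D, accepted
w5: Trace: A -x-> C -x-> D -x-> D -x-> D -y-> B -x-> B -x-> B  → end B, rejected

2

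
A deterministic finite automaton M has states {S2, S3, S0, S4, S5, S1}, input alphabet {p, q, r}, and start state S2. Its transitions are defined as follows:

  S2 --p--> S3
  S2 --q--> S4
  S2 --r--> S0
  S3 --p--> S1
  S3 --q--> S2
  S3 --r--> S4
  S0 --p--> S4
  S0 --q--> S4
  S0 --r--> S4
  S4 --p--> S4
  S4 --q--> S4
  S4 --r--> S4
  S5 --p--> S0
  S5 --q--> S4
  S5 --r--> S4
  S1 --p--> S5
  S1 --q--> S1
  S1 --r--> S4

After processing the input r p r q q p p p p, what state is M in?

S4

Trace: S2 -r-> S0 -p-> S4 -r-> S4 -q-> S4 -q-> S4 -p-> S4 -p-> S4 -p-> S4 -p-> S4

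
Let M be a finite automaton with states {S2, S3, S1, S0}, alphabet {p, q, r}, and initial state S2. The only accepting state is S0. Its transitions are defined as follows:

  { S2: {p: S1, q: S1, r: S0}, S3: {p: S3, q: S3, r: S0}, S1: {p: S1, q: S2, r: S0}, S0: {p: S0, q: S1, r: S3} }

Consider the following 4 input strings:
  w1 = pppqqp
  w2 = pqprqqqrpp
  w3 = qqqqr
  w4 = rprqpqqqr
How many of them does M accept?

3

w1: Trace: S2 -p-> S1 -p-> S1 -p-> S1 -q-> S2 -q-> S1 -p-> S1  → end S1, rejected
w2: Trace: S2 -p-> S1 -q-> S2 -p-> S1 -r-> S0 -q-> S1 -q-> S2 -q-> S1 -r-> S0 -p-> S0 -p-> S0  → end S0, accepted
w3: Trace: S2 -q-> S1 -q-> S2 -q-> S1 -q-> S2 -r-> S0  → end S0, accepted
w4: Trace: S2 -r-> S0 -p-> S0 -r-> S3 -q-> S3 -p-> S3 -q-> S3 -q-> S3 -q-> S3 -r-> S0  → end S0, accepted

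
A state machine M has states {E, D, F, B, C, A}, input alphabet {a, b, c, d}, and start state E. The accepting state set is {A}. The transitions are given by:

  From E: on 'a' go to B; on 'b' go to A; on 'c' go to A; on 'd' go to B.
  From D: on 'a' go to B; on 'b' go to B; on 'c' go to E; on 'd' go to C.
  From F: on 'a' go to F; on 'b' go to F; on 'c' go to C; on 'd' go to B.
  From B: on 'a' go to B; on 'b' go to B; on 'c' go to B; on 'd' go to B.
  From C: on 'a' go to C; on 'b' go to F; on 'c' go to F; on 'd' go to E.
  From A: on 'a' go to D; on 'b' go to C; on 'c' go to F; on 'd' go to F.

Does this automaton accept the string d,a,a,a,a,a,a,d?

No

E → B → B → B → B → B → B → B → B
End state B is not accepting.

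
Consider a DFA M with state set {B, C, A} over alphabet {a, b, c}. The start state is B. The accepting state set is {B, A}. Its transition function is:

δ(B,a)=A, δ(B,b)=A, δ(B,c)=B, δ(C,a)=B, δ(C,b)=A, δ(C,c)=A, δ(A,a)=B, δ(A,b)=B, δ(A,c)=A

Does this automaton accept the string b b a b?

Yes

Trace: B -b-> A -b-> B -a-> A -b-> B
End state B is accepting.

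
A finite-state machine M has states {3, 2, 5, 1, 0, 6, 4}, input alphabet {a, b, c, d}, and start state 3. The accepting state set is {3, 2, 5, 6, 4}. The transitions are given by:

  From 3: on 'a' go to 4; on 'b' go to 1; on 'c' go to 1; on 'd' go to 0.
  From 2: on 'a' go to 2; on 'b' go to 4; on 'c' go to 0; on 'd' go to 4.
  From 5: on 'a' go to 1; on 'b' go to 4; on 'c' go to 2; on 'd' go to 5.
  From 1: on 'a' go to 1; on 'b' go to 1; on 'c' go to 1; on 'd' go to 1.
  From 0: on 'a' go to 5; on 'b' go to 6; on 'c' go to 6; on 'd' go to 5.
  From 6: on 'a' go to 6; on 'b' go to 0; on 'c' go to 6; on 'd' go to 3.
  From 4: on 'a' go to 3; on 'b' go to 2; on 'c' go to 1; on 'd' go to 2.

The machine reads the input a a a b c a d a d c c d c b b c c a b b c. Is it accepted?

Trace: 3 -a-> 4 -a-> 3 -a-> 4 -b-> 2 -c-> 0 -a-> 5 -d-> 5 -a-> 1 -d-> 1 -c-> 1 -c-> 1 -d-> 1 -c-> 1 -b-> 1 -b-> 1 -c-> 1 -c-> 1 -a-> 1 -b-> 1 -b-> 1 -c-> 1
End state 1 is not accepting.

No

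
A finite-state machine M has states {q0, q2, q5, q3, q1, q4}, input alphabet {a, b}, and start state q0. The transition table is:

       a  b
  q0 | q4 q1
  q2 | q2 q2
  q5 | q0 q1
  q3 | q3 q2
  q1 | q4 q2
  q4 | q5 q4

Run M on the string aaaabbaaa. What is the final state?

q0 → q4 → q5 → q0 → q4 → q4 → q4 → q5 → q0 → q4

q4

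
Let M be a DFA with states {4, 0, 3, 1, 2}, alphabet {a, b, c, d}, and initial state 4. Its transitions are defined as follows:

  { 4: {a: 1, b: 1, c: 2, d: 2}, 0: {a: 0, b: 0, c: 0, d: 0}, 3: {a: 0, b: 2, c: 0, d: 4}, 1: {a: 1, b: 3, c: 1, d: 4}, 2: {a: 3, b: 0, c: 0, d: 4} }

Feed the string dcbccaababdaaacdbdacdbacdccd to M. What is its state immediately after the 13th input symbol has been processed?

0

start at 4
read 'd': 4 → 2
read 'c': 2 → 0
read 'b': 0 → 0
read 'c': 0 → 0
read 'c': 0 → 0
read 'a': 0 → 0
read 'a': 0 → 0
read 'b': 0 → 0
read 'a': 0 → 0
read 'b': 0 → 0
read 'd': 0 → 0
read 'a': 0 → 0
read 'a': 0 → 0
After 13 symbols: 0.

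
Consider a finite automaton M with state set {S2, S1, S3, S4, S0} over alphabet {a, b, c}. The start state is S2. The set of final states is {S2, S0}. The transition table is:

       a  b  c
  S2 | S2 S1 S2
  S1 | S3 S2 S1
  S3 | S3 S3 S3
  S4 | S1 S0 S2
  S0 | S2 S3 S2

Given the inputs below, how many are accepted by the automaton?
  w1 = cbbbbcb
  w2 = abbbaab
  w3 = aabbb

w1: S2 → S2 → S1 → S2 → S1 → S2 → S2 → S1  → end S1, rejected
w2: S2 → S2 → S1 → S2 → S1 → S3 → S3 → S3  → end S3, rejected
w3: S2 → S2 → S2 → S1 → S2 → S1  → end S1, rejected

0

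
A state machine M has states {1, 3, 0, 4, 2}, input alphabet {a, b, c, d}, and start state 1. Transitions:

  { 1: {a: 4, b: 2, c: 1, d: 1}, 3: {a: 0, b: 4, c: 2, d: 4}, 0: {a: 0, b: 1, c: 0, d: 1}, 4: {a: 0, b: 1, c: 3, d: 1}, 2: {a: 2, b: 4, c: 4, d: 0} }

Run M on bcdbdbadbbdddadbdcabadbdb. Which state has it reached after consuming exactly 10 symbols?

4

start at 1
read 'b': 1 → 2
read 'c': 2 → 4
read 'd': 4 → 1
read 'b': 1 → 2
read 'd': 2 → 0
read 'b': 0 → 1
read 'a': 1 → 4
read 'd': 4 → 1
read 'b': 1 → 2
read 'b': 2 → 4
After 10 symbols: 4.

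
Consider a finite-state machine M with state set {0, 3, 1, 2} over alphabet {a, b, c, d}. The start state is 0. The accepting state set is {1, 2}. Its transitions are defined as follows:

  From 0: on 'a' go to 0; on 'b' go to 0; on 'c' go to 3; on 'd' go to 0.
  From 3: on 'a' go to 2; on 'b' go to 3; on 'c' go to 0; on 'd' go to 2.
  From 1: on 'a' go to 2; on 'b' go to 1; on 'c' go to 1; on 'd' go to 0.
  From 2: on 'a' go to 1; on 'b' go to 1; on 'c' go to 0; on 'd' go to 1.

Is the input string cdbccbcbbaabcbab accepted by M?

Yes

0 → 3 → 2 → 1 → 1 → 1 → 1 → 1 → 1 → 1 → 2 → 1 → 1 → 1 → 1 → 2 → 1
End state 1 is accepting.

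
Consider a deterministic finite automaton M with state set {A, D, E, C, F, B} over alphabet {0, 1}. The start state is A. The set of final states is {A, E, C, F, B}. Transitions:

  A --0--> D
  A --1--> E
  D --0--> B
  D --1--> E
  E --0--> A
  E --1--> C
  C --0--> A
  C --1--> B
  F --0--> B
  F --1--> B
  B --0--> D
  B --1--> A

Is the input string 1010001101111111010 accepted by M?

A → E → A → E → A → D → B → A → E → A → E → C → B → A → E → C → B → D → E → A
End state A is accepting.

Yes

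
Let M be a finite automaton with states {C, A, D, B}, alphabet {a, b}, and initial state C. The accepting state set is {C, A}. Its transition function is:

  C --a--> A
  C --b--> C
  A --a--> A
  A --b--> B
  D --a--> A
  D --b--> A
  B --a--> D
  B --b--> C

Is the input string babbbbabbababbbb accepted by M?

C → C → A → B → C → C → C → A → B → C → A → B → D → A → B → C → C
End state C is accepting.

Yes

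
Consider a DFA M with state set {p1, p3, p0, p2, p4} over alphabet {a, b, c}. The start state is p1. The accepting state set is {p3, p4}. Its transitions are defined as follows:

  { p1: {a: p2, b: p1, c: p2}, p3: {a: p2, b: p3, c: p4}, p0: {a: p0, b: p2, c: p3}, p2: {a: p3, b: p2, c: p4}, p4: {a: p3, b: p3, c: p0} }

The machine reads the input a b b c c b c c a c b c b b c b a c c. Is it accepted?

No

start at p1
read 'a': p1 → p2
read 'b': p2 → p2
read 'b': p2 → p2
read 'c': p2 → p4
read 'c': p4 → p0
read 'b': p0 → p2
read 'c': p2 → p4
read 'c': p4 → p0
read 'a': p0 → p0
read 'c': p0 → p3
read 'b': p3 → p3
read 'c': p3 → p4
read 'b': p4 → p3
read 'b': p3 → p3
read 'c': p3 → p4
read 'b': p4 → p3
read 'a': p3 → p2
read 'c': p2 → p4
read 'c': p4 → p0
End state p0 is not accepting.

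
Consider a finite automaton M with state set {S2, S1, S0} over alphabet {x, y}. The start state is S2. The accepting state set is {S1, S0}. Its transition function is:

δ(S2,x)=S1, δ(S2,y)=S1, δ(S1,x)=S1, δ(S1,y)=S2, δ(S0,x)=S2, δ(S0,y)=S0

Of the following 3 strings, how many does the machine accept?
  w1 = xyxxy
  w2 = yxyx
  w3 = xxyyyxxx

w1: S2 → S1 → S2 → S1 → S1 → S2  → end S2, rejected
w2: S2 → S1 → S1 → S2 → S1  → end S1, accepted
w3: S2 → S1 → S1 → S2 → S1 → S2 → S1 → S1 → S1  → end S1, accepted

2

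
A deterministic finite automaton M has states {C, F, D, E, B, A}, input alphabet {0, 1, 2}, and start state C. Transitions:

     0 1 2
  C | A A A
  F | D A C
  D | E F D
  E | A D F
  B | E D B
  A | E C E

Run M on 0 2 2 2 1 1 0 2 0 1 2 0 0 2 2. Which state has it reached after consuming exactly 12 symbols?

E

C → A → E → F → C → A → C → A → E → A → C → A → E
After 12 symbols: E.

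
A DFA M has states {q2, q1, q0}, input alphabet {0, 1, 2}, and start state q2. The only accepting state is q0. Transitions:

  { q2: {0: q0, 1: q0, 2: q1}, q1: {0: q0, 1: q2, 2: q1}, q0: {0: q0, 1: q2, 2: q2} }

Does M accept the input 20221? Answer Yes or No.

No

q2 → q1 → q0 → q2 → q1 → q2
End state q2 is not accepting.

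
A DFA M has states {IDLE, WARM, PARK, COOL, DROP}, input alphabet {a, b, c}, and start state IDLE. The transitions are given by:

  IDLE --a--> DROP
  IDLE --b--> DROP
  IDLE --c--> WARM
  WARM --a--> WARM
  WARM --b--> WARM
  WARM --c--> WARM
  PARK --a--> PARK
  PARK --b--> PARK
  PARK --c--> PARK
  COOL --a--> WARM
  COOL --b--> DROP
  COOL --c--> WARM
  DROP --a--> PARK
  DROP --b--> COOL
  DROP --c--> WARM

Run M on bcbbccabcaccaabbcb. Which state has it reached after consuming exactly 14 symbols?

start at IDLE
read 'b': IDLE → DROP
read 'c': DROP → WARM
read 'b': WARM → WARM
read 'b': WARM → WARM
read 'c': WARM → WARM
read 'c': WARM → WARM
read 'a': WARM → WARM
read 'b': WARM → WARM
read 'c': WARM → WARM
read 'a': WARM → WARM
read 'c': WARM → WARM
read 'c': WARM → WARM
read 'a': WARM → WARM
read 'a': WARM → WARM
After 14 symbols: WARM.

WARM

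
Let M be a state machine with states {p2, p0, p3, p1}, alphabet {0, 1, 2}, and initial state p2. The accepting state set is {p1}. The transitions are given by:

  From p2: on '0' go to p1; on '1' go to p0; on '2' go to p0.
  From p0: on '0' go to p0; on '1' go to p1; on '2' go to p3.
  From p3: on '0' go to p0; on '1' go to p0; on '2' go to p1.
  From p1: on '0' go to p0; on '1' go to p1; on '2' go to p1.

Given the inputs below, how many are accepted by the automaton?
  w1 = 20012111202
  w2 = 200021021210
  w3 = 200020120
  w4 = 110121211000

0

w1: Trace: p2 -2-> p0 -0-> p0 -0-> p0 -1-> p1 -2-> p1 -1-> p1 -1-> p1 -1-> p1 -2-> p1 -0-> p0 -2-> p3  → end p3, rejected
w2: Trace: p2 -2-> p0 -0-> p0 -0-> p0 -0-> p0 -2-> p3 -1-> p0 -0-> p0 -2-> p3 -1-> p0 -2-> p3 -1-> p0 -0-> p0  → end p0, rejected
w3: Trace: p2 -2-> p0 -0-> p0 -0-> p0 -0-> p0 -2-> p3 -0-> p0 -1-> p1 -2-> p1 -0-> p0  → end p0, rejected
w4: Trace: p2 -1-> p0 -1-> p1 -0-> p0 -1-> p1 -2-> p1 -1-> p1 -2-> p1 -1-> p1 -1-> p1 -0-> p0 -0-> p0 -0-> p0  → end p0, rejected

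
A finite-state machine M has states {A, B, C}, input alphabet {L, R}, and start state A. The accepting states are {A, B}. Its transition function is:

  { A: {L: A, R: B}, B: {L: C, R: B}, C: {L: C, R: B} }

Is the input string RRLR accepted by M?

A → B → B → C → B
End state B is accepting.

Yes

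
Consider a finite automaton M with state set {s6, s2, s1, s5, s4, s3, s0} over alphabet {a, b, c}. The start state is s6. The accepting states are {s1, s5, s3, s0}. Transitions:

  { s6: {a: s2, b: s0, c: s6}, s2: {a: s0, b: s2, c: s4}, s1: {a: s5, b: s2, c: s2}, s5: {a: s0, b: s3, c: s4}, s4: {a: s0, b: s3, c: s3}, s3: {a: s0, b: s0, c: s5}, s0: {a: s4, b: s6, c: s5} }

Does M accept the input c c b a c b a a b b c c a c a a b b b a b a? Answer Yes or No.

s6 → s6 → s6 → s0 → s4 → s3 → s0 → s4 → s0 → s6 → s0 → s5 → s4 → s0 → s5 → s0 → s4 → s3 → s0 → s6 → s2 → s2 → s0
End state s0 is accepting.

Yes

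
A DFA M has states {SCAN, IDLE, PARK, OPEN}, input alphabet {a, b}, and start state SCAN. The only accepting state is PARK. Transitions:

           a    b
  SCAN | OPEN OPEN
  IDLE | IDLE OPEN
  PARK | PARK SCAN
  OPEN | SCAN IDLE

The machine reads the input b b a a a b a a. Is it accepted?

SCAN → OPEN → IDLE → IDLE → IDLE → IDLE → OPEN → SCAN → OPEN
End state OPEN is not accepting.

No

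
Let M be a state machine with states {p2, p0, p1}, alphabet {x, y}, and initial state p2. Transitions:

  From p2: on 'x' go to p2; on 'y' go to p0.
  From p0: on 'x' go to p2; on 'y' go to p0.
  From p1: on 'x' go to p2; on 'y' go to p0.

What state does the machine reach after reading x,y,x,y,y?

p0

Trace: p2 -x-> p2 -y-> p0 -x-> p2 -y-> p0 -y-> p0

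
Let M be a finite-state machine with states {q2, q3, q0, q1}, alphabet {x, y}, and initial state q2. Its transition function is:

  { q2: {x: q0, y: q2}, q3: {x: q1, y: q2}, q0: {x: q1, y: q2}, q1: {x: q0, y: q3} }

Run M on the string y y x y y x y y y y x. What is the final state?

start at q2
read 'y': q2 → q2
read 'y': q2 → q2
read 'x': q2 → q0
read 'y': q0 → q2
read 'y': q2 → q2
read 'x': q2 → q0
read 'y': q0 → q2
read 'y': q2 → q2
read 'y': q2 → q2
read 'y': q2 → q2
read 'x': q2 → q0

q0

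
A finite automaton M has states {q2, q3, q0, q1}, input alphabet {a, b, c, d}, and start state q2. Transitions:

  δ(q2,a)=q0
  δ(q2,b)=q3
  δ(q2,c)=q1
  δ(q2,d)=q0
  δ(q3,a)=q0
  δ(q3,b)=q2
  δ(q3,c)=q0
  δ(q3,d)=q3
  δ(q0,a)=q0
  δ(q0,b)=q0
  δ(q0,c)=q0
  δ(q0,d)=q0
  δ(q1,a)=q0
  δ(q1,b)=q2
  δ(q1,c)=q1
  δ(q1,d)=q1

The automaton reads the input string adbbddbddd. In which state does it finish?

q0

Trace: q2 -a-> q0 -d-> q0 -b-> q0 -b-> q0 -d-> q0 -d-> q0 -b-> q0 -d-> q0 -d-> q0 -d-> q0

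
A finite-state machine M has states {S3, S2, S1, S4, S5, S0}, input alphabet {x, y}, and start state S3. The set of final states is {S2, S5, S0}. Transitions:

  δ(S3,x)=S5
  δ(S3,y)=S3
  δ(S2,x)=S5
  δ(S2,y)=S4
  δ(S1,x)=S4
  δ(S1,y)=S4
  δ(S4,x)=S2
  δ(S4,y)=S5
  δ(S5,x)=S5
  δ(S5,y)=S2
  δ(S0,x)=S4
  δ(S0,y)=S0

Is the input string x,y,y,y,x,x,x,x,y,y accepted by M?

No

start at S3
read 'x': S3 → S5
read 'y': S5 → S2
read 'y': S2 → S4
read 'y': S4 → S5
read 'x': S5 → S5
read 'x': S5 → S5
read 'x': S5 → S5
read 'x': S5 → S5
read 'y': S5 → S2
read 'y': S2 → S4
End state S4 is not accepting.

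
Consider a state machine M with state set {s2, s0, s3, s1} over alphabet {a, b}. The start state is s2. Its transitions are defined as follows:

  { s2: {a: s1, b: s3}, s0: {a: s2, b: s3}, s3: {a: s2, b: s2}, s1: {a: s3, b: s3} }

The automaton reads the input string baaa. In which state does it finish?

s2 → s3 → s2 → s1 → s3

s3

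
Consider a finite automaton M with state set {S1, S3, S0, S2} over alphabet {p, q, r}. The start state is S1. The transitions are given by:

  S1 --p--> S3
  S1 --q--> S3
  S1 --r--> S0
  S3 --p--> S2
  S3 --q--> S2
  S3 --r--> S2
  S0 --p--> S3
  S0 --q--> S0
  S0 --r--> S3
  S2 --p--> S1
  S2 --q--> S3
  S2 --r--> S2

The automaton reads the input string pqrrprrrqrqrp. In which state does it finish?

S1 → S3 → S2 → S2 → S2 → S1 → S0 → S3 → S2 → S3 → S2 → S3 → S2 → S1

S1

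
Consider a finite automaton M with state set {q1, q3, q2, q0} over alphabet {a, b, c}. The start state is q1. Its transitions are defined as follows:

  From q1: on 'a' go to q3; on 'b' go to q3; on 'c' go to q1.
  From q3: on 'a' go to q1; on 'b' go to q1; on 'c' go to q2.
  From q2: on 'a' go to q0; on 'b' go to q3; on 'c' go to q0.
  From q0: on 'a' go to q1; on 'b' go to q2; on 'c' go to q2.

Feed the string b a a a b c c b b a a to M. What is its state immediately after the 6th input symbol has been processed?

start at q1
read 'b': q1 → q3
read 'a': q3 → q1
read 'a': q1 → q3
read 'a': q3 → q1
read 'b': q1 → q3
read 'c': q3 → q2
After 6 symbols: q2.

q2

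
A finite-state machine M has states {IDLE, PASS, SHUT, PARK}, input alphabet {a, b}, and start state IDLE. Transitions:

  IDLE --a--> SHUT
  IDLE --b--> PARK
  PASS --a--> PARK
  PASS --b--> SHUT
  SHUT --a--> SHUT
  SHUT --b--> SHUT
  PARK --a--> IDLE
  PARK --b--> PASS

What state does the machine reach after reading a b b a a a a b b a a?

start at IDLE
read 'a': IDLE → SHUT
read 'b': SHUT → SHUT
read 'b': SHUT → SHUT
read 'a': SHUT → SHUT
read 'a': SHUT → SHUT
read 'a': SHUT → SHUT
read 'a': SHUT → SHUT
read 'b': SHUT → SHUT
read 'b': SHUT → SHUT
read 'a': SHUT → SHUT
read 'a': SHUT → SHUT

SHUT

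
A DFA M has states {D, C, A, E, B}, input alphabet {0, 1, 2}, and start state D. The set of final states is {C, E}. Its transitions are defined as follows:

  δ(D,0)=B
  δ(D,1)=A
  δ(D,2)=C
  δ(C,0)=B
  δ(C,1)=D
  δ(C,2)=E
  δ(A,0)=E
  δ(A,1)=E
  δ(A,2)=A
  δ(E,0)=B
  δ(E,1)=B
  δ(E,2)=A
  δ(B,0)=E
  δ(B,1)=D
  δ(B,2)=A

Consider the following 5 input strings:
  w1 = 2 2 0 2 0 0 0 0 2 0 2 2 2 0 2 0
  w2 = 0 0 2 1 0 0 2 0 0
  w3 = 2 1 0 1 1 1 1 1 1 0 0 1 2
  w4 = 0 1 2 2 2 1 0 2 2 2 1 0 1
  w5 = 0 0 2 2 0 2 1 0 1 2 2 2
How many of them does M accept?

2

w1:
  start at D
  read '2': D → C
  read '2': C → E
  read '0': E → B
  read '2': B → A
  read '0': A → E
  read '0': E → B
  read '0': B → E
  read '0': E → B
  read '2': B → A
  read '0': A → E
  read '2': E → A
  read '2': A → A
  read '2': A → A
  read '0': A → E
  read '2': E → A
  read '0': A → E
  end E, accepted
w2:
  start at D
  read '0': D → B
  read '0': B → E
  read '2': E → A
  read '1': A → E
  read '0': E → B
  read '0': B → E
  read '2': E → A
  read '0': A → E
  read '0': E → B
  end B, rejected
w3:
  start at D
  read '2': D → C
  read '1': C → D
  read '0': D → B
  read '1': B → D
  read '1': D → A
  read '1': A → E
  read '1': E → B
  read '1': B → D
  read '1': D → A
  read '0': A → E
  read '0': E → B
  read '1': B → D
  read '2': D → C
  end C, accepted
w4:
  start at D
  read '0': D → B
  read '1': B → D
  read '2': D → C
  read '2': C → E
  read '2': E → A
  read '1': A → E
  read '0': E → B
  read '2': B → A
  read '2': A → A
  read '2': A → A
  read '1': A → E
  read '0': E → B
  read '1': B → D
  end D, rejected
w5:
  start at D
  read '0': D → B
  read '0': B → E
  read '2': E → A
  read '2': A → A
  read '0': A → E
  read '2': E → A
  read '1': A → E
  read '0': E → B
  read '1': B → D
  read '2': D → C
  read '2': C → E
  read '2': E → A
  end A, rejected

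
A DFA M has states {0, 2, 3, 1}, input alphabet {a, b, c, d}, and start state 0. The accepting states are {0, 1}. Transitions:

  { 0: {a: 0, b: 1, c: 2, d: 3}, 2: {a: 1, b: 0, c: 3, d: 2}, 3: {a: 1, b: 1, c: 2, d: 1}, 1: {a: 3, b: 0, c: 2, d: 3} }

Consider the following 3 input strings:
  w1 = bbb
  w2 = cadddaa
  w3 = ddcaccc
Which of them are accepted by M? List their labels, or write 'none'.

w1: 0 → 1 → 0 → 1  → end 1, accepted
w2: 0 → 2 → 1 → 3 → 1 → 3 → 1 → 3  → end 3, rejected
w3: 0 → 3 → 1 → 2 → 1 → 2 → 3 → 2  → end 2, rejected

w1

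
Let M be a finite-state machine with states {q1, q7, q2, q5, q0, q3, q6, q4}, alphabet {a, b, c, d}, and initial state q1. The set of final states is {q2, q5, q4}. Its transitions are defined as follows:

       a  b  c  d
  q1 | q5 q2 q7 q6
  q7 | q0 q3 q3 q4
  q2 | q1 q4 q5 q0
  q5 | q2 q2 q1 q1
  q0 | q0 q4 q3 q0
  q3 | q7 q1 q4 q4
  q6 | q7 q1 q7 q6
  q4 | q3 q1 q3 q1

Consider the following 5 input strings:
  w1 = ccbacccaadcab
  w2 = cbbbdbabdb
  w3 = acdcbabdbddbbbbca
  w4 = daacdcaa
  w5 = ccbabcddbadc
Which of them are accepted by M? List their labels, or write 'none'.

none

w1:
  start at q1
  read 'c': q1 → q7
  read 'c': q7 → q3
  read 'b': q3 → q1
  read 'a': q1 → q5
  read 'c': q5 → q1
  read 'c': q1 → q7
  read 'c': q7 → q3
  read 'a': q3 → q7
  read 'a': q7 → q0
  read 'd': q0 → q0
  read 'c': q0 → q3
  read 'a': q3 → q7
  read 'b': q7 → q3
  end q3, rejected
w2:
  start at q1
  read 'c': q1 → q7
  read 'b': q7 → q3
  read 'b': q3 → q1
  read 'b': q1 → q2
  read 'd': q2 → q0
  read 'b': q0 → q4
  read 'a': q4 → q3
  read 'b': q3 → q1
  read 'd': q1 → q6
  read 'b': q6 → q1
  end q1, rejected
w3:
  start at q1
  read 'a': q1 → q5
  read 'c': q5 → q1
  read 'd': q1 → q6
  read 'c': q6 → q7
  read 'b': q7 → q3
  read 'a': q3 → q7
  read 'b': q7 → q3
  read 'd': q3 → q4
  read 'b': q4 → q1
  read 'd': q1 → q6
  read 'd': q6 → q6
  read 'b': q6 → q1
  read 'b': q1 → q2
  read 'b': q2 → q4
  read 'b': q4 → q1
  read 'c': q1 → q7
  read 'a': q7 → q0
  end q0, rejected
w4:
  start at q1
  read 'd': q1 → q6
  read 'a': q6 → q7
  read 'a': q7 → q0
  read 'c': q0 → q3
  read 'd': q3 → q4
  read 'c': q4 → q3
  read 'a': q3 → q7
  read 'a': q7 → q0
  end q0, rejected
w5:
  start at q1
  read 'c': q1 → q7
  read 'c': q7 → q3
  read 'b': q3 → q1
  read 'a': q1 → q5
  read 'b': q5 → q2
  read 'c': q2 → q5
  read 'd': q5 → q1
  read 'd': q1 → q6
  read 'b': q6 → q1
  read 'a': q1 → q5
  read 'd': q5 → q1
  read 'c': q1 → q7
  end q7, rejected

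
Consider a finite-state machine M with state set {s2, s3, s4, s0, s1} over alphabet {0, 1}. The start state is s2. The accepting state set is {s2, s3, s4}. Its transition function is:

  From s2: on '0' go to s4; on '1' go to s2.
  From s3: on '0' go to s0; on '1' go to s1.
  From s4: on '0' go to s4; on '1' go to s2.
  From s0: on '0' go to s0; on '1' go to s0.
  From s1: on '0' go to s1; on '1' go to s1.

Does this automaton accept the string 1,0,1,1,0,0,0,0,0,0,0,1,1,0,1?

Yes

start at s2
read '1': s2 → s2
read '0': s2 → s4
read '1': s4 → s2
read '1': s2 → s2
read '0': s2 → s4
read '0': s4 → s4
read '0': s4 → s4
read '0': s4 → s4
read '0': s4 → s4
read '0': s4 → s4
read '0': s4 → s4
read '1': s4 → s2
read '1': s2 → s2
read '0': s2 → s4
read '1': s4 → s2
End state s2 is accepting.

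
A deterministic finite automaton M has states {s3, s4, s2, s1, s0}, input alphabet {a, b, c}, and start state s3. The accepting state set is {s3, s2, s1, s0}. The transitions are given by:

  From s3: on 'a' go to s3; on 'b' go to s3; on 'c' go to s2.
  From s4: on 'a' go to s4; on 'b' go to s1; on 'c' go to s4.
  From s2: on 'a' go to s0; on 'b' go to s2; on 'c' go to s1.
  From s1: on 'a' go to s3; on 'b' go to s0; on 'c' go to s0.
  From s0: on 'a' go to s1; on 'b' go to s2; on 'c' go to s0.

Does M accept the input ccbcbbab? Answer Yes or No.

s3 → s2 → s1 → s0 → s0 → s2 → s2 → s0 → s2
End state s2 is accepting.

Yes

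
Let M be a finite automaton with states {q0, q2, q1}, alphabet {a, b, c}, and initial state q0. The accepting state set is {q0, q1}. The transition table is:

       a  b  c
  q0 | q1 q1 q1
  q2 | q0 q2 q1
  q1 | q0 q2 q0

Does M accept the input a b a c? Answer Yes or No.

start at q0
read 'a': q0 → q1
read 'b': q1 → q2
read 'a': q2 → q0
read 'c': q0 → q1
End state q1 is accepting.

Yes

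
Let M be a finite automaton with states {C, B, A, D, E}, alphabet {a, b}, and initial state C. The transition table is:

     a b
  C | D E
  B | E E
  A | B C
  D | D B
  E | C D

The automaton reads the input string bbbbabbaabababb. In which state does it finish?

Trace: C -b-> E -b-> D -b-> B -b-> E -a-> C -b-> E -b-> D -a-> D -a-> D -b-> B -a-> E -b-> D -a-> D -b-> B -b-> E

E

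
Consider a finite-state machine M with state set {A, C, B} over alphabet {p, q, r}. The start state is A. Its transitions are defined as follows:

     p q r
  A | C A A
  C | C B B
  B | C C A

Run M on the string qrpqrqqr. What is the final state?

A

Trace: A -q-> A -r-> A -p-> C -q-> B -r-> A -q-> A -q-> A -r-> A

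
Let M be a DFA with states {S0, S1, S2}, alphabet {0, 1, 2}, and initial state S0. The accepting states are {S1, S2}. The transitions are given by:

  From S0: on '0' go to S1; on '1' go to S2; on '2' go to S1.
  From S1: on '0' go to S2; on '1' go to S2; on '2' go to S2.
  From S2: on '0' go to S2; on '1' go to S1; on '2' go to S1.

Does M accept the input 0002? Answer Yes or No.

Yes

start at S0
read '0': S0 → S1
read '0': S1 → S2
read '0': S2 → S2
read '2': S2 → S1
End state S1 is accepting.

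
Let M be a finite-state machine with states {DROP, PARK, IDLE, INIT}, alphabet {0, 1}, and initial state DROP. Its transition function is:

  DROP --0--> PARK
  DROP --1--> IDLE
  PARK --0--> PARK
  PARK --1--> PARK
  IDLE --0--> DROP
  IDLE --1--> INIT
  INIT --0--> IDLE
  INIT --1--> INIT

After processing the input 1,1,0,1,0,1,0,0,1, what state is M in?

IDLE

start at DROP
read '1': DROP → IDLE
read '1': IDLE → INIT
read '0': INIT → IDLE
read '1': IDLE → INIT
read '0': INIT → IDLE
read '1': IDLE → INIT
read '0': INIT → IDLE
read '0': IDLE → DROP
read '1': DROP → IDLE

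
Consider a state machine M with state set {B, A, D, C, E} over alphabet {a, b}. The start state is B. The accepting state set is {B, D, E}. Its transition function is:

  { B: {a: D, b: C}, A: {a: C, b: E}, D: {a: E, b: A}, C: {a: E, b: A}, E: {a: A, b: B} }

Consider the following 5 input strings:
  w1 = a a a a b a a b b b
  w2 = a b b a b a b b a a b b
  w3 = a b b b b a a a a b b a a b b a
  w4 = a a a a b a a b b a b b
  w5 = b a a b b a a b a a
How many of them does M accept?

2

w1:
  start at B
  read 'a': B → D
  read 'a': D → E
  read 'a': E → A
  read 'a': A → C
  read 'b': C → A
  read 'a': A → C
  read 'a': C → E
  read 'b': E → B
  read 'b': B → C
  read 'b': C → A
  end A, rejected
w2:
  start at B
  read 'a': B → D
  read 'b': D → A
  read 'b': A → E
  read 'a': E → A
  read 'b': A → E
  read 'a': E → A
  read 'b': A → E
  read 'b': E → B
  read 'a': B → D
  read 'a': D → E
  read 'b': E → B
  read 'b': B → C
  end C, rejected
w3:
  start at B
  read 'a': B → D
  read 'b': D → A
  read 'b': A → E
  read 'b': E → B
  read 'b': B → C
  read 'a': C → E
  read 'a': E → A
  read 'a': A → C
  read 'a': C → E
  read 'b': E → B
  read 'b': B → C
  read 'a': C → E
  read 'a': E → A
  read 'b': A → E
  read 'b': E → B
  read 'a': B → D
  end D, accepted
w4:
  start at B
  read 'a': B → D
  read 'a': D → E
  read 'a': E → A
  read 'a': A → C
  read 'b': C → A
  read 'a': A → C
  read 'a': C → E
  read 'b': E → B
  read 'b': B → C
  read 'a': C → E
  read 'b': E → B
  read 'b': B → C
  end C, rejected
w5:
  start at B
  read 'b': B → C
  read 'a': C → E
  read 'a': E → A
  read 'b': A → E
  read 'b': E → B
  read 'a': B → D
  read 'a': D → E
  read 'b': E → B
  read 'a': B → D
  read 'a': D → E
  end E, accepted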